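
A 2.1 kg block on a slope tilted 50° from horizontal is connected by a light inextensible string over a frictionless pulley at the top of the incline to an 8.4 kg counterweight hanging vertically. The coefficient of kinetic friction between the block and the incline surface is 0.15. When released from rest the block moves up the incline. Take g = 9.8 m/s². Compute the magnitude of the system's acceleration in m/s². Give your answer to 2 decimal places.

6.15 m/s²

For the block on the incline: the weight component along the slope is m₁g sin 50° = 2.1 × 9.8 × 0.7660 = 15.764 N and the normal force is N = m₁g cos 50° = 13.229 N.
Kinetic friction opposes the block's motion up the incline: f = μN = 0.15 × 13.229 = 1.984 N acting down the slope.
Newton's second law for the block (up-slope positive): T − 15.764 − 1.984 = 2.1 a. For the hanging counterweight (downward positive): 8.4 × 9.8 − T = 8.4 a.
Adding the two equations eliminates T: 64.572 = 10.5 a, so a = 6.1497 m/s².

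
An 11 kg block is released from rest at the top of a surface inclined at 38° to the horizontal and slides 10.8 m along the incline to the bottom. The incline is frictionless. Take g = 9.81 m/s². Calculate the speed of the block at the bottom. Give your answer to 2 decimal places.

11.42 m/s

The weight component along the incline is mg sin 38° = 66.436 N and the normal force is N = mg cos 38° = 85.034 N.
With no friction, a = g sin 38° = 6.0396 m/s².
Starting from rest over a distance of 10.8 m, v² = 2aL = 2 × 6.0396 × 10.8 = 130.4554, so v = 11.4217 m/s.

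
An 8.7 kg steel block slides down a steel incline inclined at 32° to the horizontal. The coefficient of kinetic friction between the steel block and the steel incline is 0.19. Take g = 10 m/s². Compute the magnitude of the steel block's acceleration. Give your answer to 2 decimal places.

Resolving the weight along the incline: the component pulling the steel block down the slope is mg sin 32° = 8.7 × 10 × 0.5299 = 46.101 N, and the normal force is N = mg cos 32° = 8.7 × 10 × 0.8480 = 73.776 N.
Kinetic friction acts up the slope with magnitude f = μN = 0.19 × 73.776 = 14.017 N.
Net force along the incline is 46.101 − 14.017 = 32.084 N, so a = 32.084 / 8.7 = 3.6878 m/s².

3.69 m/s²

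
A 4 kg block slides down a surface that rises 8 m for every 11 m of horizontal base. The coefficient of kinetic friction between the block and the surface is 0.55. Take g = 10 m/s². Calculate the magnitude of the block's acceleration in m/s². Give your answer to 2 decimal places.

Resolving the weight along the incline: the component pulling the block down the slope is mg sin 36.03° = 4 × 10 × 0.5882 = 23.528 N, and the normal force is N = mg cos 36.03° = 4 × 10 × 0.8087 = 32.348 N.
Kinetic friction acts up the slope with magnitude f = μN = 0.55 × 32.348 = 17.791 N.
Net force along the incline is 23.528 − 17.791 = 5.737 N, so a = 5.737 / 4 = 1.4343 m/s².

1.43 m/s²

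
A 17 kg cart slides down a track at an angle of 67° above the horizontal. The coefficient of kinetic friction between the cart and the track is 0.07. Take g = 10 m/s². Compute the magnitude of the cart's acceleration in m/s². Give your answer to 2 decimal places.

Resolving the weight along the incline: the component pulling the cart down the slope is mg sin 67° = 17 × 10 × 0.9205 = 156.485 N, and the normal force is N = mg cos 67° = 17 × 10 × 0.3907 = 66.419 N.
Kinetic friction acts up the slope with magnitude f = μN = 0.07 × 66.419 = 4.649 N.
Net force along the incline is 156.485 − 4.649 = 151.836 N, so a = 151.836 / 17 = 8.9315 m/s².

8.93 m/s²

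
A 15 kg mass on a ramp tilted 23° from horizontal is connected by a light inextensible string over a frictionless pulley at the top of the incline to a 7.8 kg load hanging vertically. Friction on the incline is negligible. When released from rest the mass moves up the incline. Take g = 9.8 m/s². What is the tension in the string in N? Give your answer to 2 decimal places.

69.94 N

For the mass on the incline: the weight component along the slope is m₁g sin 23° = 15 × 9.8 × 0.3907 = 57.433 N and the normal force is N = m₁g cos 23° = 135.314 N.
Newton's second law for the mass (up-slope positive): T − 57.433 = 15 a. For the hanging load (downward positive): 7.8 × 9.8 − T = 7.8 a.
Adding the two equations eliminates T: 19.007 = 22.8 a, so a = 0.8336 m/s².
Then from the hanging load's equation, T = 7.8 × (9.8 − 0.8336) = 69.938 N.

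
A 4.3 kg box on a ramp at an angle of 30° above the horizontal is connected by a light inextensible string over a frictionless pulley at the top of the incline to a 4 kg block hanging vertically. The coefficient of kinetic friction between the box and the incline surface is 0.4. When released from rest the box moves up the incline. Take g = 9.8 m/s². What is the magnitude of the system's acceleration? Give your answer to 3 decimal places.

0.426 m/s²

For the box on the incline: the weight component along the slope is m₁g sin 30° = 4.3 × 9.8 × 0.5000 = 21.070 N and the normal force is N = m₁g cos 30° = 36.494 N.
Kinetic friction opposes the box's motion up the incline: f = μN = 0.4 × 36.494 = 14.598 N acting down the slope.
Newton's second law for the box (up-slope positive): T − 21.070 − 14.598 = 4.3 a. For the hanging block (downward positive): 4 × 9.8 − T = 4 a.
Adding the two equations eliminates T: 3.532 = 8.3 a, so a = 0.4255 m/s².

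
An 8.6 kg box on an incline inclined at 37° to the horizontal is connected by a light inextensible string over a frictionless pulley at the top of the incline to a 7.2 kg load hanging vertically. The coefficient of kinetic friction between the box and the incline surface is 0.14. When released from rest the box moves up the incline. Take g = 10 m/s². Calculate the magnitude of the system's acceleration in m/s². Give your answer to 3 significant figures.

0.673 m/s²

For the box on the incline: the weight component along the slope is m₁g sin 37° = 8.6 × 10 × 0.6018 = 51.755 N and the normal force is N = m₁g cos 37° = 68.683 N.
Kinetic friction opposes the box's motion up the incline: f = μN = 0.14 × 68.683 = 9.616 N acting down the slope.
Newton's second law for the box (up-slope positive): T − 51.755 − 9.616 = 8.6 a. For the hanging load (downward positive): 7.2 × 10 − T = 7.2 a.
Adding the two equations eliminates T: 10.629 = 15.8 a, so a = 0.6727 m/s².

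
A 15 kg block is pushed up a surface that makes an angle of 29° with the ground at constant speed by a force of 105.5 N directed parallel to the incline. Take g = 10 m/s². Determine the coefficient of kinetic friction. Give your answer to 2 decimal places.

At constant speed ΣF = 0 along the incline. The applied 105.5 N acts up the slope; the weight component mg sin 29° = 72.721 N and kinetic friction μN both act down the slope.
So 105.5 = 72.721 + μ × 131.193, giving μ = (105.5 − 72.721) / 131.193 = 0.2499.

0.25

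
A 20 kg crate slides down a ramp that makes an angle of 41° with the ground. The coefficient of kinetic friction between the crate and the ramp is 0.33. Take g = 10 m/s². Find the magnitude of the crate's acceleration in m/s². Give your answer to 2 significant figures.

Resolving the weight along the incline: the component pulling the crate down the slope is mg sin 41° = 20 × 10 × 0.6561 = 131.220 N, and the normal force is N = mg cos 41° = 20 × 10 × 0.7547 = 150.940 N.
Kinetic friction acts up the slope with magnitude f = μN = 0.33 × 150.940 = 49.810 N.
Net force along the incline is 131.220 − 49.810 = 81.410 N, so a = 81.410 / 20 = 4.0705 m/s².

4.1 m/s²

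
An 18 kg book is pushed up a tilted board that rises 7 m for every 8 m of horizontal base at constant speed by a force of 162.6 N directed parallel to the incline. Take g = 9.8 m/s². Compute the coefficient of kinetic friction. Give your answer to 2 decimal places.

0.35

At constant speed ΣF = 0 along the incline. The applied 162.6 N acts up the slope; the weight component mg sin 41.19° = 116.160 N and kinetic friction μN both act down the slope.
So 162.6 = 116.160 + μ × 132.755, giving μ = (162.6 − 116.160) / 132.755 = 0.3498.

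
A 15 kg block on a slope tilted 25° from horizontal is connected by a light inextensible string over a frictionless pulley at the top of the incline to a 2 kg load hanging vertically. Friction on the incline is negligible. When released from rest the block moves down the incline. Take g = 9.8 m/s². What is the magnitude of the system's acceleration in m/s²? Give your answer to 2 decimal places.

2.50 m/s²

For the block on the incline: the weight component along the slope is m₁g sin 25° = 15 × 9.8 × 0.4226 = 62.122 N and the normal force is N = m₁g cos 25° = 133.227 N.
Newton's second law for the block (down-slope positive): 62.122 − T = 15 a. For the hanging load (upward positive): T − 2 × 9.8 = 2 a.
Adding the two equations eliminates T: 42.522 = 17 a, so a = 2.5013 m/s².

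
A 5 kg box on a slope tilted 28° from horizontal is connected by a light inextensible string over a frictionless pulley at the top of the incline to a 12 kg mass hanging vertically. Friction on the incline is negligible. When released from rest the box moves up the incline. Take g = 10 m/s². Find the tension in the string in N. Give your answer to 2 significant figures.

For the box on the incline: the weight component along the slope is m₁g sin 28° = 5 × 10 × 0.4695 = 23.475 N and the normal force is N = m₁g cos 28° = 44.147 N.
Newton's second law for the box (up-slope positive): T − 23.475 = 5 a. For the hanging mass (downward positive): 12 × 10 − T = 12 a.
Adding the two equations eliminates T: 96.525 = 17 a, so a = 5.6779 m/s².
Then from the hanging mass's equation, T = 12 × (10 − 5.6779) = 51.865 N.

52 N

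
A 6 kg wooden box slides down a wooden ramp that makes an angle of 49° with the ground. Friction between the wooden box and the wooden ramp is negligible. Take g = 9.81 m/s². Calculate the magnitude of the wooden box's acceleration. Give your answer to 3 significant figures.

7.40 m/s²

Resolving the weight along the incline: the component pulling the wooden box down the slope is mg sin 49° = 6 × 9.81 × 0.7547 = 44.422 N, and the normal force is N = mg cos 49° = 6 × 9.81 × 0.6561 = 38.618 N.
With no friction the net force along the incline is 44.422 N, so a = g sin 49° = 44.422 / 6 = 7.4037 m/s².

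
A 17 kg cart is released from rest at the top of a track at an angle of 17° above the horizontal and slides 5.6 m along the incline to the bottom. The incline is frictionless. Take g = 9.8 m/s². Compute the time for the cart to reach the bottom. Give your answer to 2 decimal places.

The weight component along the incline is mg sin 17° = 48.709 N and the normal force is N = mg cos 17° = 159.320 N.
With no friction, a = g sin 17° = 2.8652 m/s².
Starting from rest, L = ½at², so t = √(2L/a) = √(2 × 5.6 / 2.8652) = 1.9771 s.

1.98 s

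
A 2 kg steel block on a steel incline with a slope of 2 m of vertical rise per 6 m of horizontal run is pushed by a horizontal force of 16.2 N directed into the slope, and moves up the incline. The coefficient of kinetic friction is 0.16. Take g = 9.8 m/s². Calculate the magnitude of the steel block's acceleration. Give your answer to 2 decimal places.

2.69 m/s²

The horizontal push has components F cos 18.43° = 16.2 × 0.9487 = 15.369 N up the incline and F sin 18.43° = 16.2 × 0.3162 = 5.122 N pressing into the surface.
The normal force is therefore N = mg cos 18.43° + F sin 18.43° = 18.595 + 5.122 = 23.717 N, and kinetic friction down the slope is μN = 0.16 × 23.717 = 3.795 N.
Along the incline: F cos 18.43° − mg sin 18.43° − μN = ma, so 15.369 − 6.198 − 3.795 = 2 a, giving a = 2.6880 m/s².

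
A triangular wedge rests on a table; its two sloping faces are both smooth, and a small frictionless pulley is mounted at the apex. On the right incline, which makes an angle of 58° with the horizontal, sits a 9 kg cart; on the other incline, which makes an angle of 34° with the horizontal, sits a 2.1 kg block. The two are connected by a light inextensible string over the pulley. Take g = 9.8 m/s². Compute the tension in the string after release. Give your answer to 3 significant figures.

23.5 N

Resolve each weight along its own incline: the 9 kg mass has component 9 × 9.8 × sin 58° = 74.798 N down its slope, and the 2.1 kg mass has 2.1 × 9.8 × sin 34° = 11.508 N down its slope.
The 9 kg side's 74.798 N exceeds the other side's 11.508 N, so that mass slides down and the 2.1 kg mass slides up. Taking that direction as positive, Newton's second law for the whole system gives 74.798 − 11.508 = (9 + 2.1) a, so a = 63.290 / 11.1 = 5.7018 m/s².
For the 2.1 kg mass (up-slope positive): T − 11.508 = 2.1 × 5.7018, so T = 23.482 N.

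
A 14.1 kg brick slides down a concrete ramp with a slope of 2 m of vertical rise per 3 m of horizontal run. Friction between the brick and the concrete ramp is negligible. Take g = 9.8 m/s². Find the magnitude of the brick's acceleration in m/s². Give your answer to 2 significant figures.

Resolving the weight along the incline: the component pulling the brick down the slope is mg sin 33.69° = 14.1 × 9.8 × 0.5547 = 76.648 N, and the normal force is N = mg cos 33.69° = 14.1 × 9.8 × 0.8321 = 114.980 N.
With no friction the net force along the incline is 76.648 N, so a = g sin 33.69° = 76.648 / 14.1 = 5.4360 m/s².

5.4 m/s²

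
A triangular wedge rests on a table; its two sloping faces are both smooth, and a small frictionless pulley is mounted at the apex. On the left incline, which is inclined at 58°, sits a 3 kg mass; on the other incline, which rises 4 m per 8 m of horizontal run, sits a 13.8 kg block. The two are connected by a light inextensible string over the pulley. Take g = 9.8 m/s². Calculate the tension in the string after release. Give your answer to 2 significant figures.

Resolve each weight along its own incline: the 3 kg mass has component 3 × 9.8 × sin 58° = 24.933 N down its slope, and the 13.8 kg mass has 13.8 × 9.8 × sin 26.57° = 60.481 N down its slope.
The 13.8 kg side's 60.481 N exceeds the other side's 24.933 N, so that mass slides down and the 3 kg mass slides up. Taking that direction as positive, Newton's second law for the whole system gives 60.481 − 24.933 = (3 + 13.8) a, so a = 35.548 / 16.8 = 2.1160 m/s².
For the 3 kg mass (up-slope positive): T − 24.933 = 3 × 2.1160, so T = 31.281 N.

31 N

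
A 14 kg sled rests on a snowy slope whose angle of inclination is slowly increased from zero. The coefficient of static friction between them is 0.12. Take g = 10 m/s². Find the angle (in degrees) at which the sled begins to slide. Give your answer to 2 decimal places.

6.84°

At the threshold of sliding, static friction is at its maximum μ_s N and exactly balances the weight component along the incline: mg sin θ = μ_s mg cos θ.
Hence tan θ = μ_s = 0.12, so θ = arctan(0.12) = 6.8428°.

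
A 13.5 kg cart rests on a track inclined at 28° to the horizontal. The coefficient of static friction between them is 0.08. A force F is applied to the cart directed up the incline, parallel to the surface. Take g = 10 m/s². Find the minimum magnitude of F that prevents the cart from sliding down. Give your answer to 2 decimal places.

53.84 N

The normal force is N = mg cos 28° = 119.198 N. With F at its minimum the cart is on the verge of sliding down, so static friction is at its maximum μ_s N = 0.08 × 119.198 = 9.536 N and acts up the slope.
Equilibrium along the incline: F + μ_s N = mg sin 28°, so F = 63.379 − 9.536 = 53.843 N.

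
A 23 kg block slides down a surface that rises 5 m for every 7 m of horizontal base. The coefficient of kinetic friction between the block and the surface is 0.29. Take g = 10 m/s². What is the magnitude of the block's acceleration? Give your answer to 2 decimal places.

Resolving the weight along the incline: the component pulling the block down the slope is mg sin 35.54° = 23 × 10 × 0.5812 = 133.676 N, and the normal force is N = mg cos 35.54° = 23 × 10 × 0.8137 = 187.151 N.
Kinetic friction acts up the slope with magnitude f = μN = 0.29 × 187.151 = 54.274 N.
Net force along the incline is 133.676 − 54.274 = 79.402 N, so a = 79.402 / 23 = 3.4523 m/s².

3.45 m/s²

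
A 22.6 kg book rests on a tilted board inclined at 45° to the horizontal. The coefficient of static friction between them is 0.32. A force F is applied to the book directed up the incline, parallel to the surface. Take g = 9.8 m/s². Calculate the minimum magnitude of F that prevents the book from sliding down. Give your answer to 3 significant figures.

The normal force is N = mg cos 45° = 156.610 N. With F at its minimum the book is on the verge of sliding down, so static friction is at its maximum μ_s N = 0.32 × 156.610 = 50.115 N and acts up the slope.
Equilibrium along the incline: F + μ_s N = mg sin 45°, so F = 156.610 − 50.115 = 106.495 N.

106 N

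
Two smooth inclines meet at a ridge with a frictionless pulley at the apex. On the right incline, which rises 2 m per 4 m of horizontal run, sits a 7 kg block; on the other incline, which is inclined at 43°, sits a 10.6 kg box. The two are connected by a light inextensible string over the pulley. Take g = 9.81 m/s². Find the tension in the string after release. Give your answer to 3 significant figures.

46.7 N

Resolve each weight along its own incline: the 7 kg mass has component 7 × 9.81 × sin 26.57° = 30.710 N down its slope, and the 10.6 kg mass has 10.6 × 9.81 × sin 43° = 70.918 N down its slope.
The 10.6 kg side's 70.918 N exceeds the other side's 30.710 N, so that mass slides down and the 7 kg mass slides up. Taking that direction as positive, Newton's second law for the whole system gives 70.918 − 30.710 = (7 + 10.6) a, so a = 40.208 / 17.6 = 2.2845 m/s².
For the 7 kg mass (up-slope positive): T − 30.710 = 7 × 2.2845, so T = 46.702 N.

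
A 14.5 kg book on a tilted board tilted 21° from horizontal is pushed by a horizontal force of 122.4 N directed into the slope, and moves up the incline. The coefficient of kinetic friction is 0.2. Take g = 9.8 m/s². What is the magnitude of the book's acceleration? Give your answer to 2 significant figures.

The horizontal push has components F cos 21° = 122.4 × 0.9336 = 114.273 N up the incline and F sin 21° = 122.4 × 0.3584 = 43.868 N pressing into the surface.
The normal force is therefore N = mg cos 21° + F sin 21° = 132.665 + 43.868 = 176.533 N, and kinetic friction down the slope is μN = 0.2 × 176.533 = 35.307 N.
Along the incline: F cos 21° − mg sin 21° − μN = ma, so 114.273 − 50.929 − 35.307 = 14.5 a, giving a = 1.9336 m/s².

1.9 m/s²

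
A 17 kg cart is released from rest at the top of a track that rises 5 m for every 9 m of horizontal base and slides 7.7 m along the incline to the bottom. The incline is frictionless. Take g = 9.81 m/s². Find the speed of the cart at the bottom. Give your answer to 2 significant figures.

The weight component along the incline is mg sin 29.05° = 80.991 N and the normal force is N = mg cos 29.05° = 145.783 N.
With no friction, a = g sin 29.05° = 4.7642 m/s².
Starting from rest over a distance of 7.7 m, v² = 2aL = 2 × 4.7642 × 7.7 = 73.3687, so v = 8.5656 m/s.

8.6 m/s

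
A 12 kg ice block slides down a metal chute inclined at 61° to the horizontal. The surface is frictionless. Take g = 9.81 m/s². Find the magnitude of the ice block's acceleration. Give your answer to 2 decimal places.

8.58 m/s²

Resolving the weight along the incline: the component pulling the ice block down the slope is mg sin 61° = 12 × 9.81 × 0.8746 = 102.958 N, and the normal force is N = mg cos 61° = 12 × 9.81 × 0.4848 = 57.071 N.
With no friction the net force along the incline is 102.958 N, so a = g sin 61° = 102.958 / 12 = 8.5798 m/s².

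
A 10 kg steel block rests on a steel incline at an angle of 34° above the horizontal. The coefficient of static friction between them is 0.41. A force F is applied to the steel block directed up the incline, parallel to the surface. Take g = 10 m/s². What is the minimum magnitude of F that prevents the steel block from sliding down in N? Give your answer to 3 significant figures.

The normal force is N = mg cos 34° = 82.904 N. With F at its minimum the steel block is on the verge of sliding down, so static friction is at its maximum μ_s N = 0.41 × 82.904 = 33.991 N and acts up the slope.
Equilibrium along the incline: F + μ_s N = mg sin 34°, so F = 55.919 − 33.991 = 21.928 N.

21.9 N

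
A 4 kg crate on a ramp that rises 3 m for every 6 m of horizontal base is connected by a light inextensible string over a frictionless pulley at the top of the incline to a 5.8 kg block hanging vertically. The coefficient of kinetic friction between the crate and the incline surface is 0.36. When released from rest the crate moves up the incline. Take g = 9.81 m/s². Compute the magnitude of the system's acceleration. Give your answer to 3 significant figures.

For the crate on the incline: the weight component along the slope is m₁g sin 26.57° = 4 × 9.81 × 0.4472 = 17.548 N and the normal force is N = m₁g cos 26.57° = 35.097 N.
Kinetic friction opposes the crate's motion up the incline: f = μN = 0.36 × 35.097 = 12.635 N acting down the slope.
Newton's second law for the crate (up-slope positive): T − 17.548 − 12.635 = 4 a. For the hanging block (downward positive): 5.8 × 9.81 − T = 5.8 a.
Adding the two equations eliminates T: 26.715 = 9.8 a, so a = 2.7260 m/s².

2.73 m/s²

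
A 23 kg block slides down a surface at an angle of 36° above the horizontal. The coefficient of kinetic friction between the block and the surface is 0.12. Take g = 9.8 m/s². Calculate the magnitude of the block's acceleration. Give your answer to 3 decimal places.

4.809 m/s²

Resolving the weight along the incline: the component pulling the block down the slope is mg sin 36° = 23 × 9.8 × 0.5878 = 132.490 N, and the normal force is N = mg cos 36° = 23 × 9.8 × 0.8090 = 182.349 N.
Kinetic friction acts up the slope with magnitude f = μN = 0.12 × 182.349 = 21.882 N.
Net force along the incline is 132.490 − 21.882 = 110.608 N, so a = 110.608 / 23 = 4.8090 m/s².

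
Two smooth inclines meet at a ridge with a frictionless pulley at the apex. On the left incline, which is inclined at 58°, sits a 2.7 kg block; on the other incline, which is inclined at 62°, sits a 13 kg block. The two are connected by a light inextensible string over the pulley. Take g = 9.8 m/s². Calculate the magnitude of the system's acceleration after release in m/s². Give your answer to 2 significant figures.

5.7 m/s²

Resolve each weight along its own incline: the 2.7 kg mass has component 2.7 × 9.8 × sin 58° = 22.439 N down its slope, and the 13 kg mass has 13 × 9.8 × sin 62° = 112.488 N down its slope.
The 13 kg side's 112.488 N exceeds the other side's 22.439 N, so that mass slides down and the 2.7 kg mass slides up. Taking that direction as positive, Newton's second law for the whole system gives 112.488 − 22.439 = (2.7 + 13) a, so a = 90.049 / 15.7 = 5.7356 m/s².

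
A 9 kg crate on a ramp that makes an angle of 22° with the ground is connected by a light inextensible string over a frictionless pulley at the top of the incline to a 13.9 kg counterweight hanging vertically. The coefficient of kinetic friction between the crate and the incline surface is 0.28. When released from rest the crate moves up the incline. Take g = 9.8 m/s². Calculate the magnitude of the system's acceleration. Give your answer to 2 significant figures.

3.5 m/s²

For the crate on the incline: the weight component along the slope is m₁g sin 22° = 9 × 9.8 × 0.3746 = 33.040 N and the normal force is N = m₁g cos 22° = 81.778 N.
Kinetic friction opposes the crate's motion up the incline: f = μN = 0.28 × 81.778 = 22.898 N acting down the slope.
Newton's second law for the crate (up-slope positive): T − 33.040 − 22.898 = 9 a. For the hanging counterweight (downward positive): 13.9 × 9.8 − T = 13.9 a.
Adding the two equations eliminates T: 80.282 = 22.9 a, so a = 3.5058 m/s².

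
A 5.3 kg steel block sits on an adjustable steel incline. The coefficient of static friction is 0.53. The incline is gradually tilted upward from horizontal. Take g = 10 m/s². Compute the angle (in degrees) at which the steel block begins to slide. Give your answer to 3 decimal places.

27.924°

At the threshold of sliding, static friction is at its maximum μ_s N and exactly balances the weight component along the incline: mg sin θ = μ_s mg cos θ.
Hence tan θ = μ_s = 0.53, so θ = arctan(0.53) = 27.9236°.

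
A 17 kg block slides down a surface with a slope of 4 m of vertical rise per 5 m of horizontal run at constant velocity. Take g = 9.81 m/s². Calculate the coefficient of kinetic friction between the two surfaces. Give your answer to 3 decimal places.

0.800

At constant velocity the net force along the incline is zero: mg sin 38.66° = μ mg cos 38.66°.
So μ = tan 38.66° = 0.6247 / 0.7809 = 0.8000.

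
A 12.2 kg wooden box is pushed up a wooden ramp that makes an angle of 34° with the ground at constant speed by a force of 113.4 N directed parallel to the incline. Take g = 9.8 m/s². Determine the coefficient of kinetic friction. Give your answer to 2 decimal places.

At constant speed ΣF = 0 along the incline. The applied 113.4 N acts up the slope; the weight component mg sin 34° = 66.857 N and kinetic friction μN both act down the slope.
So 113.4 = 66.857 + μ × 99.120, giving μ = (113.4 − 66.857) / 99.120 = 0.4696.

0.47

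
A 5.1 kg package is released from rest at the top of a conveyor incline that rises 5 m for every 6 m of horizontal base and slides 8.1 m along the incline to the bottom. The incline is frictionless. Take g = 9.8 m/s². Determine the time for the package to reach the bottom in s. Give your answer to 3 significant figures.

1.61 s

The weight component along the incline is mg sin 39.81° = 31.996 N and the normal force is N = mg cos 39.81° = 38.396 N.
With no friction, a = g sin 39.81° = 6.2738 m/s².
Starting from rest, L = ½at², so t = √(2L/a) = √(2 × 8.1 / 6.2738) = 1.6069 s.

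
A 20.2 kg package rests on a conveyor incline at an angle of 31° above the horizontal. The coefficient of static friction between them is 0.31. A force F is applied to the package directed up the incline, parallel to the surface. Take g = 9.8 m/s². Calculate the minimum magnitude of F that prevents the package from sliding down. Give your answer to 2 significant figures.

The normal force is N = mg cos 31° = 169.685 N. With F at its minimum the package is on the verge of sliding down, so static friction is at its maximum μ_s N = 0.31 × 169.685 = 52.602 N and acts up the slope.
Equilibrium along the incline: F + μ_s N = mg sin 31°, so F = 101.957 − 52.602 = 49.355 N.

49 N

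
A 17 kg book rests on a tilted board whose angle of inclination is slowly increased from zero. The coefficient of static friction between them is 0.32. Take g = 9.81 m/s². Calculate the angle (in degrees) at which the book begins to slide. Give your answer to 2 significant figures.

At the threshold of sliding, static friction is at its maximum μ_s N and exactly balances the weight component along the incline: mg sin θ = μ_s mg cos θ.
Hence tan θ = μ_s = 0.32, so θ = arctan(0.32) = 17.7447°.

18°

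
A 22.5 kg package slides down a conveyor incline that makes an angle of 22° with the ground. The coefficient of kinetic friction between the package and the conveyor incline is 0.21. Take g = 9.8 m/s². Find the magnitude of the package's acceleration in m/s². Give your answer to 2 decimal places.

Resolving the weight along the incline: the component pulling the package down the slope is mg sin 22° = 22.5 × 9.8 × 0.3746 = 82.599 N, and the normal force is N = mg cos 22° = 22.5 × 9.8 × 0.9272 = 204.448 N.
Kinetic friction acts up the slope with magnitude f = μN = 0.21 × 204.448 = 42.934 N.
Net force along the incline is 82.599 − 42.934 = 39.665 N, so a = 39.665 / 22.5 = 1.7629 m/s².

1.76 m/s²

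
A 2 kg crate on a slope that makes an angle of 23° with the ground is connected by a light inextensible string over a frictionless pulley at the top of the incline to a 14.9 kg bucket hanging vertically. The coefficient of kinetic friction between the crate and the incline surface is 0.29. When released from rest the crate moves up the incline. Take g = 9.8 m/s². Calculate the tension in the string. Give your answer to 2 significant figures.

For the crate on the incline: the weight component along the slope is m₁g sin 23° = 2 × 9.8 × 0.3907 = 7.658 N and the normal force is N = m₁g cos 23° = 18.042 N.
Kinetic friction opposes the crate's motion up the incline: f = μN = 0.29 × 18.042 = 5.232 N acting down the slope.
Newton's second law for the crate (up-slope positive): T − 7.658 − 5.232 = 2 a. For the hanging bucket (downward positive): 14.9 × 9.8 − T = 14.9 a.
Adding the two equations eliminates T: 133.130 = 16.9 a, so a = 7.8775 m/s².
Then from the hanging bucket's equation, T = 14.9 × (9.8 − 7.8775) = 28.645 N.

29 N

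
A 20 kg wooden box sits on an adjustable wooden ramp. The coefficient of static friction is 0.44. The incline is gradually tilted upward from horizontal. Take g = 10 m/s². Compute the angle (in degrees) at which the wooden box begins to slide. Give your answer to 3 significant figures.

At the threshold of sliding, static friction is at its maximum μ_s N and exactly balances the weight component along the incline: mg sin θ = μ_s mg cos θ.
Hence tan θ = μ_s = 0.44, so θ = arctan(0.44) = 23.7495°.

23.7°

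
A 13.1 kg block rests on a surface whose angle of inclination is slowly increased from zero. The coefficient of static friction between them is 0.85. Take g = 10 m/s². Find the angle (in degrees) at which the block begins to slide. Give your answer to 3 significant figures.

At the threshold of sliding, static friction is at its maximum μ_s N and exactly balances the weight component along the incline: mg sin θ = μ_s mg cos θ.
Hence tan θ = μ_s = 0.85, so θ = arctan(0.85) = 40.3645°.

40.4°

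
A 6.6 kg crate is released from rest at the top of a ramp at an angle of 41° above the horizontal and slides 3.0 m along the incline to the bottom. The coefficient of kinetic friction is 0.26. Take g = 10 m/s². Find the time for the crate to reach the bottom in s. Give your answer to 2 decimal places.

1.14 s

The weight component along the incline is mg sin 41° = 43.300 N and the normal force is N = mg cos 41° = 49.811 N.
Friction up the slope is f = μN = 0.26 × 49.811 = 12.951 N, so the net downslope force is 43.300 − 12.951 = 30.349 N and a = 30.349 / 6.6 = 4.5983 m/s².
Starting from rest, L = ½at², so t = √(2L/a) = √(2 × 3.0 / 4.5983) = 1.1423 s.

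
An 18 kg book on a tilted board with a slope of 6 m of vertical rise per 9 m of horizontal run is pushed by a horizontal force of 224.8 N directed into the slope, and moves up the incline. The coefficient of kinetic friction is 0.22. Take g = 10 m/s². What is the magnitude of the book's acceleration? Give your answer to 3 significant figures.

1.49 m/s²

The horizontal push has components F cos 33.69° = 224.8 × 0.8321 = 187.056 N up the incline and F sin 33.69° = 224.8 × 0.5547 = 124.697 N pressing into the surface.
The normal force is therefore N = mg cos 33.69° + F sin 33.69° = 149.778 + 124.697 = 274.475 N, and kinetic friction down the slope is μN = 0.22 × 274.475 = 60.385 N.
Along the incline: F cos 33.69° − mg sin 33.69° − μN = ma, so 187.056 − 99.846 − 60.385 = 18 a, giving a = 1.4903 m/s².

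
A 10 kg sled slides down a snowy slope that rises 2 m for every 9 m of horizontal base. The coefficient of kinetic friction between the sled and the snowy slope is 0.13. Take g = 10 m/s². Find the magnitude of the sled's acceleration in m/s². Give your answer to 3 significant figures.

Resolving the weight along the incline: the component pulling the sled down the slope is mg sin 12.53° = 10 × 10 × 0.2169 = 21.690 N, and the normal force is N = mg cos 12.53° = 10 × 10 × 0.9762 = 97.620 N.
Kinetic friction acts up the slope with magnitude f = μN = 0.13 × 97.620 = 12.691 N.
Net force along the incline is 21.690 − 12.691 = 8.999 N, so a = 8.999 / 10 = 0.8999 m/s².

0.900 m/s²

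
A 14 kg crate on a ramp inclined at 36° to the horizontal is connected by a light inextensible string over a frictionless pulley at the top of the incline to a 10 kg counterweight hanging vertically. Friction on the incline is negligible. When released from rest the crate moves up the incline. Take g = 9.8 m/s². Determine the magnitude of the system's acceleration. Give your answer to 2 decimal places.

0.72 m/s²

For the crate on the incline: the weight component along the slope is m₁g sin 36° = 14 × 9.8 × 0.5878 = 80.646 N and the normal force is N = m₁g cos 36° = 110.997 N.
Newton's second law for the crate (up-slope positive): T − 80.646 = 14 a. For the hanging counterweight (downward positive): 10 × 9.8 − T = 10 a.
Adding the two equations eliminates T: 17.354 = 24 a, so a = 0.7231 m/s².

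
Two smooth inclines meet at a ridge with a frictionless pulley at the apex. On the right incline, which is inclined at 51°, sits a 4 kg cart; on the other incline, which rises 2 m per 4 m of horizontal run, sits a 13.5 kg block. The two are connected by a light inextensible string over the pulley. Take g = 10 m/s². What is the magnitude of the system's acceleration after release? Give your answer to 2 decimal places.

1.67 m/s²

Resolve each weight along its own incline: the 4 kg mass has component 4 × 10 × sin 51° = 31.086 N down its slope, and the 13.5 kg mass has 13.5 × 10 × sin 26.57° = 60.374 N down its slope.
The 13.5 kg side's 60.374 N exceeds the other side's 31.086 N, so that mass slides down and the 4 kg mass slides up. Taking that direction as positive, Newton's second law for the whole system gives 60.374 − 31.086 = (4 + 13.5) a, so a = 29.288 / 17.5 = 1.6736 m/s².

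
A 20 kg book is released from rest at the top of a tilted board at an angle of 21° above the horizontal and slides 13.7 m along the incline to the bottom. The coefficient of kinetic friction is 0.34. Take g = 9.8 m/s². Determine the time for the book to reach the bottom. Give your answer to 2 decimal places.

8.26 s

The weight component along the incline is mg sin 21° = 70.240 N and the normal force is N = mg cos 21° = 182.982 N.
Friction up the slope is f = μN = 0.34 × 182.982 = 62.214 N, so the net downslope force is 70.240 − 62.214 = 8.026 N and a = 8.026 / 20 = 0.4013 m/s².
Starting from rest, L = ½at², so t = √(2L/a) = √(2 × 13.7 / 0.4013) = 8.2631 s.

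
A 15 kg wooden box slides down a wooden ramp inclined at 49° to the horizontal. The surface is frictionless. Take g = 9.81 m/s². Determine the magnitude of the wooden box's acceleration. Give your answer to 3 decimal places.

Resolving the weight along the incline: the component pulling the wooden box down the slope is mg sin 49° = 15 × 9.81 × 0.7547 = 111.054 N, and the normal force is N = mg cos 49° = 15 × 9.81 × 0.6561 = 96.545 N.
With no friction the net force along the incline is 111.054 N, so a = g sin 49° = 111.054 / 15 = 7.4036 m/s².

7.404 m/s²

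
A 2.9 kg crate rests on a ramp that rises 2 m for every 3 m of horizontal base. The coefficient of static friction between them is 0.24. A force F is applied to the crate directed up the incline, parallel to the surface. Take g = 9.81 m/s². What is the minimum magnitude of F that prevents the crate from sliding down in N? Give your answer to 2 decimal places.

The normal force is N = mg cos 33.69° = 23.671 N. With F at its minimum the crate is on the verge of sliding down, so static friction is at its maximum μ_s N = 0.24 × 23.671 = 5.681 N and acts up the slope.
Equilibrium along the incline: F + μ_s N = mg sin 33.69°, so F = 15.781 − 5.681 = 10.100 N.

10.10 N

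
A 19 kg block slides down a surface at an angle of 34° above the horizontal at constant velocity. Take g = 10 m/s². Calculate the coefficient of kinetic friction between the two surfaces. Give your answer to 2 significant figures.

At constant velocity the net force along the incline is zero: mg sin 34° = μ mg cos 34°.
So μ = tan 34° = 0.5592 / 0.8290 = 0.6745.

0.67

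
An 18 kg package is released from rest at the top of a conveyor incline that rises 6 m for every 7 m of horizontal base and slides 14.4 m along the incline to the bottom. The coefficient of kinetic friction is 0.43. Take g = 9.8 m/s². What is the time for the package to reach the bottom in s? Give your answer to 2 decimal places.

The weight component along the incline is mg sin 40.60° = 114.800 N and the normal force is N = mg cos 40.60° = 133.933 N.
Friction up the slope is f = μN = 0.43 × 133.933 = 57.591 N, so the net downslope force is 114.800 − 57.591 = 57.209 N and a = 57.209 / 18 = 3.1783 m/s².
Starting from rest, L = ½at², so t = √(2L/a) = √(2 × 14.4 / 3.1783) = 3.0102 s.

3.01 s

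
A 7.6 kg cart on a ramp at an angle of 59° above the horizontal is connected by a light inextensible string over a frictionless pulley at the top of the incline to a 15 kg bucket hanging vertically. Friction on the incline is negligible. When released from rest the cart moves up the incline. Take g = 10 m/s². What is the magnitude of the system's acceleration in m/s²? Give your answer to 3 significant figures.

For the cart on the incline: the weight component along the slope is m₁g sin 59° = 7.6 × 10 × 0.8572 = 65.147 N and the normal force is N = m₁g cos 59° = 39.143 N.
Newton's second law for the cart (up-slope positive): T − 65.147 = 7.6 a. For the hanging bucket (downward positive): 15 × 10 − T = 15 a.
Adding the two equations eliminates T: 84.853 = 22.6 a, so a = 3.7546 m/s².

3.75 m/s²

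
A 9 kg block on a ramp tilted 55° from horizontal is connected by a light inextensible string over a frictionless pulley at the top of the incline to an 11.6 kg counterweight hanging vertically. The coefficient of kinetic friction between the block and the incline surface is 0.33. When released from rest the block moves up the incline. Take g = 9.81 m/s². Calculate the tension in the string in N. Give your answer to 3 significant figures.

99.9 N

For the block on the incline: the weight component along the slope is m₁g sin 55° = 9 × 9.81 × 0.8192 = 72.327 N and the normal force is N = m₁g cos 55° = 50.641 N.
Kinetic friction opposes the block's motion up the incline: f = μN = 0.33 × 50.641 = 16.712 N acting down the slope.
Newton's second law for the block (up-slope positive): T − 72.327 − 16.712 = 9 a. For the hanging counterweight (downward positive): 11.6 × 9.81 − T = 11.6 a.
Adding the two equations eliminates T: 24.757 = 20.6 a, so a = 1.2018 m/s².
Then from the hanging counterweight's equation, T = 11.6 × (9.81 − 1.2018) = 99.855 N.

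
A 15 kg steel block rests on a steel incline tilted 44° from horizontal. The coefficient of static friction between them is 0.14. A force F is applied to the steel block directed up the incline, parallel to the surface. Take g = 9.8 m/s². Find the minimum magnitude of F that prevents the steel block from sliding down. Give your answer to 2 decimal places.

87.31 N

The normal force is N = mg cos 44° = 105.743 N. With F at its minimum the steel block is on the verge of sliding down, so static friction is at its maximum μ_s N = 0.14 × 105.743 = 14.804 N and acts up the slope.
Equilibrium along the incline: F + μ_s N = mg sin 44°, so F = 102.115 − 14.804 = 87.311 N.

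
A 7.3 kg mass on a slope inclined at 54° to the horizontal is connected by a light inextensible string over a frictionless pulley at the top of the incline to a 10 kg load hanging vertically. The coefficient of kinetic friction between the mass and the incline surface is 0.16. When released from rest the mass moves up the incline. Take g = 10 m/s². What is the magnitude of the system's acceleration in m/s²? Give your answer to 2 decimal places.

For the mass on the incline: the weight component along the slope is m₁g sin 54° = 7.3 × 10 × 0.8090 = 59.057 N and the normal force is N = m₁g cos 54° = 42.908 N.
Kinetic friction opposes the mass's motion up the incline: f = μN = 0.16 × 42.908 = 6.865 N acting down the slope.
Newton's second law for the mass (up-slope positive): T − 59.057 − 6.865 = 7.3 a. For the hanging load (downward positive): 10 × 10 − T = 10 a.
Adding the two equations eliminates T: 34.078 = 17.3 a, so a = 1.9698 m/s².

1.97 m/s²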